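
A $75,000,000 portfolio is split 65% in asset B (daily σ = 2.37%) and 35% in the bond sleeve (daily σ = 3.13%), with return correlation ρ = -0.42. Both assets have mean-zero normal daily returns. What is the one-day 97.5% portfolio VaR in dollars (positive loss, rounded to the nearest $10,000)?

$2,160,000

σ_p² = 0.65²·2.37² + 0.35²·3.13² + 2·-0.42·0.65·0.35·2.37·3.13 = 2.1557 (%²).
σ_p = √2.1557 = 1.468%.
At 97.5%, z = 1.960.
VaR = 1.960 × 1.468% = 2.877%; on $75,000,000 that is $2,157,750.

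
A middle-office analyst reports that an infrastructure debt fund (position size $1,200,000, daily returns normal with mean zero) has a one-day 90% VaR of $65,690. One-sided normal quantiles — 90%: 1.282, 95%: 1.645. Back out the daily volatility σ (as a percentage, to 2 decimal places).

VaR as a fraction: $65,690 / $1,200,000 = 5.474%.
σ = VaR / z = 5.474% / 1.282 = 4.270%.

4.27%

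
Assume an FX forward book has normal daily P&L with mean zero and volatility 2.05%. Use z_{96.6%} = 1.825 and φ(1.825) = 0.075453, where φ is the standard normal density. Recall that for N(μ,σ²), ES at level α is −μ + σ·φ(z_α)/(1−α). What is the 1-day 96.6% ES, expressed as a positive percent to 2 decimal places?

4.55%

Tail multiplier: φ(z)/(1−α) = 0.075453 / 0.034 = 2.219.
ES = 2.05% × 2.219 = 4.549%.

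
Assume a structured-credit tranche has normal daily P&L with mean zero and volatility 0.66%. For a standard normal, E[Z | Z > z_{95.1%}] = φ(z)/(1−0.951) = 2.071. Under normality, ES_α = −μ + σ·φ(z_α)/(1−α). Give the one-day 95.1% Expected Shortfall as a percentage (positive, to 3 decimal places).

1.367%

ES = 0.66% × 2.071 = 1.367%.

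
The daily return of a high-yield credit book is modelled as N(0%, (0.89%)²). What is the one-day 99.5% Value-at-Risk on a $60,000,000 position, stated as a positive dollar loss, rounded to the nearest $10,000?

$1,380,000

At 99.5% one-sided, z = 2.576.
VaR = z·σ = 2.576 × 0.89% = 2.293%.
On $60,000,000: 0.02293 × $60,000,000 = $1,375,800.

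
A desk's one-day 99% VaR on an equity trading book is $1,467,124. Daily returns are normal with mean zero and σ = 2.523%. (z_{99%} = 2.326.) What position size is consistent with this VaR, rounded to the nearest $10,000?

VaR as a fraction of value: z·σ = 2.326 × 2.523% = 5.8685%.
Position = $1,467,124 / 0.058685 = $24,999,991.

$25,000,000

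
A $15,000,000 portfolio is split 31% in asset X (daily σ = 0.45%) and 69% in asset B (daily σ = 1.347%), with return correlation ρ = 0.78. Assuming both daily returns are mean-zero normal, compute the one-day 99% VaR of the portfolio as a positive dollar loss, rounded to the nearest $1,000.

$364,000

σ_p² = 0.31²·0.45² + 0.69²·1.347² + 2·0.78·0.31·0.69·0.45·1.347 = 1.0856 (%²).
σ_p = √1.0856 = 1.042%.
At 99%, z = 2.326.
VaR = 2.326 × 1.042% = 2.424%; on $15,000,000 that is $363,600.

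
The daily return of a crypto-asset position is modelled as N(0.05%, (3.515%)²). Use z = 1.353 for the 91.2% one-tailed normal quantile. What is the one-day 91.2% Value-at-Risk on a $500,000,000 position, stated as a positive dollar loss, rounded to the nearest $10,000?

$23,530,000

VaR = −μ + z·σ = −(0.05%) + 1.353 × 3.515% = 4.706%.
On $500,000,000: 0.04706 × $500,000,000 = $23,530,000.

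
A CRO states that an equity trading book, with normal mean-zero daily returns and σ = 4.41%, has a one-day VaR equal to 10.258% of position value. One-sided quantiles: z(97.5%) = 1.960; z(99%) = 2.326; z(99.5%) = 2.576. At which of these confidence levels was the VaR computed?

Implied z = VaR/σ = 10.258 / 4.41 = 2.326.
This matches z(99%) = 2.326.

99%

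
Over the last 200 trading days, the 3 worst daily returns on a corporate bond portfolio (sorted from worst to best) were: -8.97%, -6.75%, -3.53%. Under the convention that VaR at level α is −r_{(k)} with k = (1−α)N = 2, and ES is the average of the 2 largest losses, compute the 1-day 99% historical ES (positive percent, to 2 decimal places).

The 2 worst returns sum to -15.72%.
ES = −(-15.72%) / 2 = 7.86%.

7.86%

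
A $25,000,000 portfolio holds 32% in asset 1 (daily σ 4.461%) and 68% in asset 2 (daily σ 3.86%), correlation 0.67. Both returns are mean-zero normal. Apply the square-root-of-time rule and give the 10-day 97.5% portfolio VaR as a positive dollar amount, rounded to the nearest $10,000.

σ_p = √(0.32²·4.461² + 0.68²·3.86² + 2·0.67·0.32·0.68·4.461·3.86) = 3.735%.
σ_{10d} = 3.735% × √10 = 11.811%.
z(97.5%) = 1.960.
VaR = 1.960 × 11.811% = 23.150%; on $25,000,000 that is $5,787,500.

$5,790,000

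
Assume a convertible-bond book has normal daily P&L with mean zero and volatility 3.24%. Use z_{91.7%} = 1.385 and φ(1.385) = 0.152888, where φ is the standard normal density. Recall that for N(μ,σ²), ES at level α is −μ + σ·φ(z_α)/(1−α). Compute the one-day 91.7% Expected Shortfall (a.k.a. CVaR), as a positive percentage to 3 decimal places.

5.968%

Tail multiplier: φ(z)/(1−α) = 0.152888 / 0.083 = 1.842.
ES = 3.24% × 1.842 = 5.968%.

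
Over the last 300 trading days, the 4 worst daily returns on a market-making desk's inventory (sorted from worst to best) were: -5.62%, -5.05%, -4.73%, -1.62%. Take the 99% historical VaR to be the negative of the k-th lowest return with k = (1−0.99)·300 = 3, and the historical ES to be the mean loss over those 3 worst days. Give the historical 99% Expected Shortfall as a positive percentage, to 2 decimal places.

The 3 worst returns sum to -15.40%.
ES = −(-15.40%) / 3 = 5.1333…% ≈ 5.13%.

5.13%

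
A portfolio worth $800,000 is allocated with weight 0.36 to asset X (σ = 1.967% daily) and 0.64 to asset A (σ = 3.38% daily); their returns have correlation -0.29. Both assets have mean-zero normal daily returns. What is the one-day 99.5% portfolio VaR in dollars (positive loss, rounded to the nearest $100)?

$42,700

σ_p² = 0.36²·1.967² + 0.64²·3.38² + 2·-0.29·0.36·0.64·1.967·3.38 = 4.2924 (%²).
σ_p = √4.2924 = 2.072%.
At 99.5%, z = 2.576.
VaR = 2.576 × 2.072% = 5.337%; on $800,000 that is $42,696.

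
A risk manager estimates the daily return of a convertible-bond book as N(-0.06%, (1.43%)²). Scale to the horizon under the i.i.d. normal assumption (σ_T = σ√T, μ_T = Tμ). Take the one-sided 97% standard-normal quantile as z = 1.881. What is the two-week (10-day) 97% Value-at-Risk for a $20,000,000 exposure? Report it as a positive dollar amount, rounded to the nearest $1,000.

σ_{10d} = 1.43% × √10 = 4.522%; μ_{10d} = 10 × -0.06% = -0.600%.
VaR = −(-0.600%) + 1.881 × 4.522% = 9.106%.
On $20,000,000: 0.09106 × $20,000,000 = $1,821,200.

$1,821,000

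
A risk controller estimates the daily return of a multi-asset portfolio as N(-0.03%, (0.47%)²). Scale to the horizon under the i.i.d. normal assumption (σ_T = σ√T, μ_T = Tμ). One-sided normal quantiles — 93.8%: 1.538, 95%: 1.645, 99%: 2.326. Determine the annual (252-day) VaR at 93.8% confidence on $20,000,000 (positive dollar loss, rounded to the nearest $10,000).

σ_{252d} = 0.47% × √252 = 7.461%; μ_{252d} = 252 × -0.03% = -7.560%.
VaR = −(-7.560%) + 1.538 × 7.461% = 19.035%.
On $20,000,000: 0.19035 × $20,000,000 = $3,807,000.

$3,810,000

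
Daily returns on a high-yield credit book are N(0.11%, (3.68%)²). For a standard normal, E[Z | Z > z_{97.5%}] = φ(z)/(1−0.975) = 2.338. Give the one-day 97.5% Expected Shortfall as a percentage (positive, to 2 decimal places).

ES = −(0.11%) + 3.68% × 2.338 = 8.494%.

8.49%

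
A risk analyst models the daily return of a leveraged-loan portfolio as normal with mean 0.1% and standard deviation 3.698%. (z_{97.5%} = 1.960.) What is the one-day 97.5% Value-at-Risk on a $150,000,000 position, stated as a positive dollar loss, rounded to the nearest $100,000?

$10,700,000

VaR = −μ + z·σ = −(0.1%) + 1.960 × 3.698% = 7.148%.
On $150,000,000: 0.07148 × $150,000,000 = $10,722,000.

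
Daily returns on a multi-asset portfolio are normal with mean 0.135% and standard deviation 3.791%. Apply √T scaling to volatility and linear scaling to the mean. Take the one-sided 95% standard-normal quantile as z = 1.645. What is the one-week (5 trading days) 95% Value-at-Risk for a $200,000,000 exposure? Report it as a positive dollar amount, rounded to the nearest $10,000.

$26,540,000

σ_{5d} = 3.791% × √5 = 8.477%; μ_{5d} = 5 × 0.135% = 0.675%.
VaR = −(0.675%) + 1.645 × 8.477% = 13.270%.
On $200,000,000: 0.13270 × $200,000,000 = $26,540,000.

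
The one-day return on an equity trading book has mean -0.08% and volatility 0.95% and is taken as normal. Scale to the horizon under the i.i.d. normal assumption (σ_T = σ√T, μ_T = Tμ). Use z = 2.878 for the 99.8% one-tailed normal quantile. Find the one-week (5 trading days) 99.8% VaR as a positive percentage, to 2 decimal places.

σ_{5d} = 0.95% × √5 = 2.124%; μ_{5d} = 5 × -0.08% = -0.400%.
VaR = −(-0.400%) + 2.878 × 2.124% = 6.513%.

6.51%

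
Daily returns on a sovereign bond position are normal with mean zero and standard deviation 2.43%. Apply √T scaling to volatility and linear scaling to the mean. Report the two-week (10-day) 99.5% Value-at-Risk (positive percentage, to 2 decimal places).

19.79%

At 99.5%, z = 2.576.
σ_{10d} = 2.43% × √10 = 7.684%.
VaR = 2.576 × 7.684% = 19.794%.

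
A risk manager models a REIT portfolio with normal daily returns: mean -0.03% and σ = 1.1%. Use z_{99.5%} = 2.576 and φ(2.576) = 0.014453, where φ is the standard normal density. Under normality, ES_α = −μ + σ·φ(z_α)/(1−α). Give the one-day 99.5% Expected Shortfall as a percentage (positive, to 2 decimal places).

3.21%

Tail multiplier: φ(z)/(1−α) = 0.014453 / 0.005 = 2.891.
ES = −(-0.03%) + 1.1% × 2.891 = 3.210%.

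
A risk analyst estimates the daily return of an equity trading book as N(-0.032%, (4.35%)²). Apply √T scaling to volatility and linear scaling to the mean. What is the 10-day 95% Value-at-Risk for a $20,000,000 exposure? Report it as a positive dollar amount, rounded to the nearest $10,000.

$4,590,000

At 95%, z = 1.645.
σ_{10d} = 4.35% × √10 = 13.756%; μ_{10d} = 10 × -0.032% = -0.320%.
VaR = −(-0.320%) + 1.645 × 13.756% = 22.949%.
On $20,000,000: 0.22949 × $20,000,000 = $4,589,800.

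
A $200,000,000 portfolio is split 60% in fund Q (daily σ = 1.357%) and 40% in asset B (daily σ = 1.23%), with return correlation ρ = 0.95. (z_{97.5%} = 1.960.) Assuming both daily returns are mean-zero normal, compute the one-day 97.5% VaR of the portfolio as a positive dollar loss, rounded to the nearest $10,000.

$5,060,000

σ_p² = 0.6²·1.357² + 0.4²·1.23² + 2·0.95·0.6·0.4·1.357·1.23 = 1.6661 (%²).
σ_p = √1.6661 = 1.291%.
VaR = 1.960 × 1.291% = 2.530%; on $200,000,000 that is $5,060,000.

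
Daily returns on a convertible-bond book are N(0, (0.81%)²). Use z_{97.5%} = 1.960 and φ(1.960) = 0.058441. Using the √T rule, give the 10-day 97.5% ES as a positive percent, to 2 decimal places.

5.99%

σ_{10d} = 0.81% × √10 = 2.561%.
ES multiplier = φ(z)/(1−α) = 0.058441/0.025 = 2.338.
ES = 2.561% × 2.338 = 5.988%.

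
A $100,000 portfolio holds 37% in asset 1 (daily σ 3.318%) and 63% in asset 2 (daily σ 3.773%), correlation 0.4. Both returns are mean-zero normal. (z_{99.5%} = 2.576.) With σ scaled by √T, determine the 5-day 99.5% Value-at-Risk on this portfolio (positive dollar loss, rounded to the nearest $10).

$17,750

σ_p = √(0.37²·3.318² + 0.63²·3.773² + 2·0.4·0.37·0.63·3.318·3.773) = 3.081%.
σ_{5d} = 3.081% × √5 = 6.889%.
VaR = 2.576 × 6.889% = 17.746%; on $100,000 that is $17,746.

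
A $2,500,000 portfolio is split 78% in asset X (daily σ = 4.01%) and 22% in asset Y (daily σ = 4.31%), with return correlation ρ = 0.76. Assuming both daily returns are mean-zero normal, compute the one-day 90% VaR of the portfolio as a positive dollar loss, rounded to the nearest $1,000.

σ_p² = 0.78²·4.01² + 0.22²·4.31² + 2·0.76·0.78·0.22·4.01·4.31 = 15.1902 (%²).
σ_p = √15.1902 = 3.897%.
At 90%, z = 1.282.
VaR = 1.282 × 3.897% = 4.996%; on $2,500,000 that is $124,900.

$125,000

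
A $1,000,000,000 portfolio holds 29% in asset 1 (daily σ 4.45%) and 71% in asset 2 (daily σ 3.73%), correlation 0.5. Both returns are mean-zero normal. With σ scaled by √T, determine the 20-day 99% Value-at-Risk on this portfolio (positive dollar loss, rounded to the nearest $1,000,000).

$362,000,000

σ_p = √(0.29²·4.45² + 0.71²·3.73² + 2·0.5·0.29·0.71·4.45·3.73) = 3.478%.
σ_{20d} = 3.478% × √20 = 15.554%.
z(99%) = 2.326.
VaR = 2.326 × 15.554% = 36.179%; on $1,000,000,000 that is $361,790,000.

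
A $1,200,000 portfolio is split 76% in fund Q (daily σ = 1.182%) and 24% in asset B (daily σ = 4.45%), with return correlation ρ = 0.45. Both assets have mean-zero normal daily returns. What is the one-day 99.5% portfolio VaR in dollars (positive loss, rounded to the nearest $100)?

$51,800

σ_p² = 0.76²·1.182² + 0.24²·4.45² + 2·0.45·0.76·0.24·1.182·4.45 = 2.8111 (%²).
σ_p = √2.8111 = 1.677%.
At 99.5%, z = 2.576.
VaR = 2.576 × 1.677% = 4.320%; on $1,200,000 that is $51,840.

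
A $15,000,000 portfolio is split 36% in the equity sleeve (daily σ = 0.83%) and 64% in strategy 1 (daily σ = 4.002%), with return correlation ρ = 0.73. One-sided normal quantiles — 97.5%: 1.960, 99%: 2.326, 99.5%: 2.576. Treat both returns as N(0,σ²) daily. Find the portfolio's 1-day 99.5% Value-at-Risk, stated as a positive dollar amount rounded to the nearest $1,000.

σ_p² = 0.36²·0.83² + 0.64²·4.002² + 2·0.73·0.36·0.64·0.83·4.002 = 7.7668 (%²).
σ_p = √7.7668 = 2.787%.
VaR = 2.576 × 2.787% = 7.179%; on $15,000,000 that is $1,076,850.

$1,077,000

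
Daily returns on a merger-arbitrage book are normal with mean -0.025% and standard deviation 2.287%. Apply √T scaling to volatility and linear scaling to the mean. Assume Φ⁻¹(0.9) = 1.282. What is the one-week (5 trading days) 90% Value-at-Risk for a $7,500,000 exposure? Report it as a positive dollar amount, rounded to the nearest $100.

$501,100

σ_{5d} = 2.287% × √5 = 5.114%; μ_{5d} = 5 × -0.025% = -0.125%.
VaR = −(-0.125%) + 1.282 × 5.114% = 6.681%.
On $7,500,000: 0.06681 × $7,500,000 = $501,075.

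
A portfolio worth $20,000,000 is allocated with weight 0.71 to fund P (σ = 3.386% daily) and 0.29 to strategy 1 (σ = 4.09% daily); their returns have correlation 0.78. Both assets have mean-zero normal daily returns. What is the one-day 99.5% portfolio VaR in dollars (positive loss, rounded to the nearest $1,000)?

$1,757,000

σ_p² = 0.71²·3.386² + 0.29²·4.09² + 2·0.78·0.71·0.29·3.386·4.09 = 11.6346 (%²).
σ_p = √11.6346 = 3.411%.
At 99.5%, z = 2.576.
VaR = 2.576 × 3.411% = 8.787%; on $20,000,000 that is $1,757,400.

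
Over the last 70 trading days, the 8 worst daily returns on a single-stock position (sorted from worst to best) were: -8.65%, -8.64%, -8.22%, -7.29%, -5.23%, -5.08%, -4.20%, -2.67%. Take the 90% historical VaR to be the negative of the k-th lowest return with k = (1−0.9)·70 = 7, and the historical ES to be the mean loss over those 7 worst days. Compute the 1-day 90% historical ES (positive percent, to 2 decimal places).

6.76%

The 7 worst returns sum to -47.31%.
ES = −(-47.31%) / 7 = 6.7585…% ≈ 6.76%.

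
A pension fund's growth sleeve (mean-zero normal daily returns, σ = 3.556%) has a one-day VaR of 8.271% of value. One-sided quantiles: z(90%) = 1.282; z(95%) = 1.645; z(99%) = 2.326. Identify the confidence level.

99%

Implied z = VaR/σ = 8.271 / 3.556 = 2.326.
This matches z(99%) = 2.326.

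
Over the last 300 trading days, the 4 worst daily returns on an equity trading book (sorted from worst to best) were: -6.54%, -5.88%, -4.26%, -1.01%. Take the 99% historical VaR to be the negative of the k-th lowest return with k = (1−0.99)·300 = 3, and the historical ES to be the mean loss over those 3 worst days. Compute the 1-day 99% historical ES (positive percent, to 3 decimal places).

5.560%

The 3 worst returns sum to -16.68%.
ES = −(-16.68%) / 3 = 5.56% ≈ 5.560%.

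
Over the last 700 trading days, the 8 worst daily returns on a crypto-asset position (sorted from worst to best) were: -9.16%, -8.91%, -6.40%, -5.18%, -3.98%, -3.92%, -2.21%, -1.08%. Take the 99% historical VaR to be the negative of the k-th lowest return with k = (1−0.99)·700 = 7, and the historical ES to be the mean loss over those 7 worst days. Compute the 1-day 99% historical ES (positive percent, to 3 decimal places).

5.680%

The 7 worst returns sum to -39.76%.
ES = −(-39.76%) / 7 = 5.68% ≈ 5.680%.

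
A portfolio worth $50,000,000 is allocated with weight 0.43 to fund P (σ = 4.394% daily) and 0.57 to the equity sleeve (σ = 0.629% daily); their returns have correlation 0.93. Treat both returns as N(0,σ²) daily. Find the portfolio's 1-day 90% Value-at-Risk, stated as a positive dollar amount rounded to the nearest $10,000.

$1,430,000

σ_p² = 0.43²·4.394² + 0.57²·0.629² + 2·0.93·0.43·0.57·4.394·0.629 = 4.9584 (%²).
σ_p = √4.9584 = 2.227%.
At 90%, z = 1.282.
VaR = 1.282 × 2.227% = 2.855%; on $50,000,000 that is $1,427,500.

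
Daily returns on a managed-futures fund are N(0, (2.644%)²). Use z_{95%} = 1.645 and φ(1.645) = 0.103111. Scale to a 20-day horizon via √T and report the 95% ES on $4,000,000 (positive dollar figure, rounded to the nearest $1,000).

$975,000

σ_{20d} = 2.644% × √20 = 11.824%.
ES multiplier = φ(z)/(1−α) = 0.103111/0.05 = 2.062.
ES = 11.824% × 2.062 = 24.381%; on $4,000,000: $975,240.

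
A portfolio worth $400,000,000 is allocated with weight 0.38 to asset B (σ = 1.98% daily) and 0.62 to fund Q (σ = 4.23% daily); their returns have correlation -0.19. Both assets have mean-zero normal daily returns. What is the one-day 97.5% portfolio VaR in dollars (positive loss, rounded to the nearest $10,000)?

$20,280,000

σ_p² = 0.38²·1.98² + 0.62²·4.23² + 2·-0.19·0.38·0.62·1.98·4.23 = 6.6943 (%²).
σ_p = √6.6943 = 2.587%.
At 97.5%, z = 1.960.
VaR = 1.960 × 2.587% = 5.071%; on $400,000,000 that is $20,284,000.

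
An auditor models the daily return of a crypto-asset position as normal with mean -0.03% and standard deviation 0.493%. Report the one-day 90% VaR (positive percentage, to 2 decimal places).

0.66%

At 90% one-sided, z = 1.282.
VaR = −μ + z·σ = −(-0.03%) + 1.282 × 0.493% = 0.662%.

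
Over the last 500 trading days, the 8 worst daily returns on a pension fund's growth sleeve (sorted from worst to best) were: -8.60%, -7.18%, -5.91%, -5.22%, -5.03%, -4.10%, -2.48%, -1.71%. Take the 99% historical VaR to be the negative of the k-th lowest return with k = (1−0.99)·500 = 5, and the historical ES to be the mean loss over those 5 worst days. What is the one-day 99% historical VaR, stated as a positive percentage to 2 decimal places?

k = 5; the 5th lowest return is -5.03%, so VaR = 5.03%.

5.03%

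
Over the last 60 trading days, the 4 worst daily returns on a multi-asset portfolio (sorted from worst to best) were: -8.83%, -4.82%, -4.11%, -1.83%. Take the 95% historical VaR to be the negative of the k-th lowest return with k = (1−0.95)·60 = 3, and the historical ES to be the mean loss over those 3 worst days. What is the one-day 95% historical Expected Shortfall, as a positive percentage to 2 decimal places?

5.92%

The 3 worst returns sum to -17.76%.
ES = −(-17.76%) / 3 = 5.92%.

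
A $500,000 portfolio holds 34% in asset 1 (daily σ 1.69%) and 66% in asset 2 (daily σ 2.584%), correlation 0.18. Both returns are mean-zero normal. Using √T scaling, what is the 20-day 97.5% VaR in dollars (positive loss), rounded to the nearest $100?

$83,100

σ_p = √(0.34²·1.69² + 0.66²·2.584² + 2·0.18·0.34·0.66·1.69·2.584) = 1.895%.
σ_{20d} = 1.895% × √20 = 8.475%.
z(97.5%) = 1.960.
VaR = 1.960 × 8.475% = 16.611%; on $500,000 that is $83,055.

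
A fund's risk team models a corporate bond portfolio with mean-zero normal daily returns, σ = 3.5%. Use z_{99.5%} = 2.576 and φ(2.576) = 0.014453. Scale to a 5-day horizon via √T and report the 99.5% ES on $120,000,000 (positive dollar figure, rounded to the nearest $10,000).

σ_{5d} = 3.5% × √5 = 7.826%.
ES multiplier = φ(z)/(1−α) = 0.014453/0.005 = 2.891.
ES = 7.826% × 2.891 = 22.625%; on $120,000,000: $27,150,000.

$27,150,000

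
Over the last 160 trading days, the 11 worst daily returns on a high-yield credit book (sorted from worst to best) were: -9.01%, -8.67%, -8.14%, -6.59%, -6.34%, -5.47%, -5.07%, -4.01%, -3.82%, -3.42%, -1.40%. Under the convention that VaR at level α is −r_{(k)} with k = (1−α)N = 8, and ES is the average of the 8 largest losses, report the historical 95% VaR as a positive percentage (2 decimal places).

k = 8; the 8th lowest return is -4.01%, so VaR = 4.01%.

4.01%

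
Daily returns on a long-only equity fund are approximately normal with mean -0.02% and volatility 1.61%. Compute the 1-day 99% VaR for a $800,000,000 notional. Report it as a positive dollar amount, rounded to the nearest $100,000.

$30,100,000

At 99% one-sided, z = 2.326.
VaR = −μ + z·σ = −(-0.02%) + 2.326 × 1.61% = 3.765%.
On $800,000,000: 0.03765 × $800,000,000 = $30,120,000.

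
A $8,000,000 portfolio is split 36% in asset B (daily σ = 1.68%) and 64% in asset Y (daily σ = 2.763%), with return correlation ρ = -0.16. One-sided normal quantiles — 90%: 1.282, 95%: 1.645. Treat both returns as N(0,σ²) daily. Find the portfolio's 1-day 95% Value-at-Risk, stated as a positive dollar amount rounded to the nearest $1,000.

σ_p² = 0.36²·1.68² + 0.64²·2.763² + 2·-0.16·0.36·0.64·1.68·2.763 = 3.1505 (%²).
σ_p = √3.1505 = 1.775%.
VaR = 1.645 × 1.775% = 2.920%; on $8,000,000 that is $233,600.

$234,000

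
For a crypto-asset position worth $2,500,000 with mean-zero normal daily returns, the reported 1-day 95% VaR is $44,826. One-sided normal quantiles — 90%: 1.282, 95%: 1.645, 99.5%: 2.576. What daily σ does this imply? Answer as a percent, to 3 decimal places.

1.090%

VaR as a fraction: $44,826 / $2,500,000 = 1.793%.
σ = VaR / z = 1.793% / 1.645 = 1.090%.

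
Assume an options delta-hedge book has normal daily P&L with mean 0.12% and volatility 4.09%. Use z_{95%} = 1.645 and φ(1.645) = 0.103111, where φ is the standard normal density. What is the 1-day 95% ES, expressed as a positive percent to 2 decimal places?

8.31%

Tail multiplier: φ(z)/(1−α) = 0.103111 / 0.05 = 2.062.
ES = −(0.12%) + 4.09% × 2.062 = 8.314%.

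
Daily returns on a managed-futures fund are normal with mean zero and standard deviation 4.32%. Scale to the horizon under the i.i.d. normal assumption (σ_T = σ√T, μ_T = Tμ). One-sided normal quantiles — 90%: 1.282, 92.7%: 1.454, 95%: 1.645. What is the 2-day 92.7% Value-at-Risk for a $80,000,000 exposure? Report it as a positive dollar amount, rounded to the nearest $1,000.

σ_{2d} = 4.32% × √2 = 6.109%.
VaR = 1.454 × 6.109% = 8.882%.
On $80,000,000: 0.08882 × $80,000,000 = $7,105,600.

$7,106,000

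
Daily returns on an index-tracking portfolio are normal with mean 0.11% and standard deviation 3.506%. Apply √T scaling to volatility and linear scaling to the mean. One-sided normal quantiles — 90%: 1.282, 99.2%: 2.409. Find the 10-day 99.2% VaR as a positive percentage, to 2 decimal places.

25.61%

σ_{10d} = 3.506% × √10 = 11.087%; μ_{10d} = 10 × 0.11% = 1.100%.
VaR = −(1.100%) + 2.409 × 11.087% = 25.609%.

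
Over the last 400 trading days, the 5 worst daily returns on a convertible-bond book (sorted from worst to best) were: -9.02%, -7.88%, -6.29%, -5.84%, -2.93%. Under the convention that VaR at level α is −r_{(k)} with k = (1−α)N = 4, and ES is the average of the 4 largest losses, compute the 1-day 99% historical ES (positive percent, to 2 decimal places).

7.26%

The 4 worst returns sum to -29.03%.
ES = −(-29.03%) / 4 = 7.2575% ≈ 7.26%.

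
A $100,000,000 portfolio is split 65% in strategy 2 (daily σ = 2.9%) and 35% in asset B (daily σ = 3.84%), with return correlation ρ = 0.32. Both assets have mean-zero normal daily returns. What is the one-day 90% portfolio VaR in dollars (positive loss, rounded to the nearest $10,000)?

$3,390,000

σ_p² = 0.65²·2.9² + 0.35²·3.84² + 2·0.32·0.65·0.35·2.9·3.84 = 6.9810 (%²).
σ_p = √6.9810 = 2.642%.
At 90%, z = 1.282.
VaR = 1.282 × 2.642% = 3.387%; on $100,000,000 that is $3,387,000.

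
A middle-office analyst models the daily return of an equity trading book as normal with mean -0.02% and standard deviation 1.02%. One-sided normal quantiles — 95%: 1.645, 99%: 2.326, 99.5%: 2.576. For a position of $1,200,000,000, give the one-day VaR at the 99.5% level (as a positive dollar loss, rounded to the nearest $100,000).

VaR = −μ + z·σ = −(-0.02%) + 2.576 × 1.02% = 2.648%.
On $1,200,000,000: 0.02648 × $1,200,000,000 = $31,776,000.

$31,800,000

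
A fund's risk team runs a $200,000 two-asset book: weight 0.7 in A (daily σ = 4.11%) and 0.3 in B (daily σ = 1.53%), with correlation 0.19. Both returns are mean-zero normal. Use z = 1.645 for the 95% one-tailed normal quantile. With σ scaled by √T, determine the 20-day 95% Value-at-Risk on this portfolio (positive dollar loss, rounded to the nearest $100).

σ_p = √(0.7²·4.11² + 0.3²·1.53² + 2·0.19·0.7·0.3·4.11·1.53) = 2.998%.
σ_{20d} = 2.998% × √20 = 13.407%.
VaR = 1.645 × 13.407% = 22.055%; on $200,000 that is $44,110.

$44,100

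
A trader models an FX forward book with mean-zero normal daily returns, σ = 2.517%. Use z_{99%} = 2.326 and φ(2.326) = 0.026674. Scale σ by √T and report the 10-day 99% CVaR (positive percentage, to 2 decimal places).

σ_{10d} = 2.517% × √10 = 7.959%.
ES multiplier = φ(z)/(1−α) = 0.026674/0.01 = 2.667.
ES = 7.959% × 2.667 = 21.227%.

21.23%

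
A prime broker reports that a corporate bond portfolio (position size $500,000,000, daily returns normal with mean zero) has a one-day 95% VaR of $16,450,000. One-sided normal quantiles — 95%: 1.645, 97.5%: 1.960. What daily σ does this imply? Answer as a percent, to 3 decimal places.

2.000%

VaR as a fraction: $16,450,000 / $500,000,000 = 3.290%.
σ = VaR / z = 3.290% / 1.645 = 2.000%.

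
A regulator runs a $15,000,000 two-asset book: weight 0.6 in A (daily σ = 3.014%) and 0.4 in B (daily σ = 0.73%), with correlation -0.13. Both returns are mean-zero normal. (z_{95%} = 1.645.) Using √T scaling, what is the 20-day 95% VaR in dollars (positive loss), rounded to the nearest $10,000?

σ_p = √(0.6²·3.014² + 0.4²·0.73² + 2·-0.13·0.6·0.4·3.014·0.73) = 1.794%.
σ_{20d} = 1.794% × √20 = 8.023%.
VaR = 1.645 × 8.023% = 13.198%; on $15,000,000 that is $1,979,700.

$1,980,000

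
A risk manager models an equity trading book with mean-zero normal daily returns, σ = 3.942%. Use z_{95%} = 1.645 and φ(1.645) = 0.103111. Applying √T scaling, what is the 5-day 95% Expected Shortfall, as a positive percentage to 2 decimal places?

18.18%

σ_{5d} = 3.942% × √5 = 8.815%.
ES multiplier = φ(z)/(1−α) = 0.103111/0.05 = 2.062.
ES = 8.815% × 2.062 = 18.177%.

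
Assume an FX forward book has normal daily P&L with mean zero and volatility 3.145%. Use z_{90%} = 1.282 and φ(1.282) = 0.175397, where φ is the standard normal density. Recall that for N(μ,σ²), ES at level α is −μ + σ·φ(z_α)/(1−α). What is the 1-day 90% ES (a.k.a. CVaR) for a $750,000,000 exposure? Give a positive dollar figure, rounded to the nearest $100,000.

Tail multiplier: φ(z)/(1−α) = 0.175397 / 0.1 = 1.754.
ES = 3.145% × 1.754 = 5.516%.
On $750,000,000: 0.05516 × $750,000,000 = $41,370,000.

$41,400,000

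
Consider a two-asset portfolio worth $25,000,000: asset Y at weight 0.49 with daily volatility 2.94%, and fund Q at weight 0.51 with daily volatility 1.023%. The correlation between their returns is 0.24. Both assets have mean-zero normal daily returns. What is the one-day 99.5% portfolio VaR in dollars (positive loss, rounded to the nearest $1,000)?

σ_p² = 0.49²·2.94² + 0.51²·1.023² + 2·0.24·0.49·0.51·2.94·1.023 = 2.7083 (%²).
σ_p = √2.7083 = 1.646%.
At 99.5%, z = 2.576.
VaR = 2.576 × 1.646% = 4.240%; on $25,000,000 that is $1,060,000.

$1,060,000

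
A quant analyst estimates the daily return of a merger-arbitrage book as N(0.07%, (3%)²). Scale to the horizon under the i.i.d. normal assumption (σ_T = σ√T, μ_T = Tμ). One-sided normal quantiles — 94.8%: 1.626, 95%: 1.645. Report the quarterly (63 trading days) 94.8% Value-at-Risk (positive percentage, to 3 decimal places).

34.308%

σ_{63d} = 3% × √63 = 23.812%; μ_{63d} = 63 × 0.07% = 4.410%.
VaR = −(4.410%) + 1.626 × 23.812% = 34.308%.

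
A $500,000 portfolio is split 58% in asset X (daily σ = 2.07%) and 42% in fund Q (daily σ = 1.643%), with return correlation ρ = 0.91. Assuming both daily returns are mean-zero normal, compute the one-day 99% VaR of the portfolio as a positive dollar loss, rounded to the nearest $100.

$21,500

σ_p² = 0.58²·2.07² + 0.42²·1.643² + 2·0.91·0.58·0.42·2.07·1.643 = 3.4255 (%²).
σ_p = √3.4255 = 1.851%.
At 99%, z = 2.326.
VaR = 2.326 × 1.851% = 4.305%; on $500,000 that is $21,525.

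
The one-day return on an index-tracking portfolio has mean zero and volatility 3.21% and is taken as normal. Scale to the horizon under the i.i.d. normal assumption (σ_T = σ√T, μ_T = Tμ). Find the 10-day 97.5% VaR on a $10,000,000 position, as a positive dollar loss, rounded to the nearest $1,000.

$1,990,000

At 97.5%, z = 1.960.
σ_{10d} = 3.21% × √10 = 10.151%.
VaR = 1.960 × 10.151% = 19.896%.
On $10,000,000: 0.19896 × $10,000,000 = $1,989,600.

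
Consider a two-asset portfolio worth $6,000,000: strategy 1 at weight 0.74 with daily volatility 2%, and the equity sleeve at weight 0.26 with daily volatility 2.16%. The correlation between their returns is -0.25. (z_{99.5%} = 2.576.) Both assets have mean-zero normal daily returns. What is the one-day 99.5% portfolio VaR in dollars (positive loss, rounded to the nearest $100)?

σ_p² = 0.74²·2² + 0.26²·2.16² + 2·-0.25·0.74·0.26·2·2.16 = 2.0902 (%²).
σ_p = √2.0902 = 1.446%.
VaR = 2.576 × 1.446% = 3.725%; on $6,000,000 that is $223,500.

$223,500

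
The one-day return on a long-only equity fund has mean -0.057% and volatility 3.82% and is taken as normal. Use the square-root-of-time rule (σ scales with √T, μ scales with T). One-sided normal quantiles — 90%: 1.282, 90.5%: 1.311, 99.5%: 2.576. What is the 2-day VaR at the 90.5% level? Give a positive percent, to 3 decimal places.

σ_{2d} = 3.82% × √2 = 5.402%; μ_{2d} = 2 × -0.057% = -0.114%.
VaR = −(-0.114%) + 1.311 × 5.402% = 7.196%.

7.196%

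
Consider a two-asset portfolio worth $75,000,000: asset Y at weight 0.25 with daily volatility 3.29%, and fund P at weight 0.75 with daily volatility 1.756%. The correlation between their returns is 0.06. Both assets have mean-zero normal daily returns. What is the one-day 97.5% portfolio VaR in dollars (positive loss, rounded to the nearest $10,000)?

σ_p² = 0.25²·3.29² + 0.75²·1.756² + 2·0.06·0.25·0.75·3.29·1.756 = 2.5410 (%²).
σ_p = √2.5410 = 1.594%.
At 97.5%, z = 1.960.
VaR = 1.960 × 1.594% = 3.124%; on $75,000,000 that is $2,343,000.

$2,340,000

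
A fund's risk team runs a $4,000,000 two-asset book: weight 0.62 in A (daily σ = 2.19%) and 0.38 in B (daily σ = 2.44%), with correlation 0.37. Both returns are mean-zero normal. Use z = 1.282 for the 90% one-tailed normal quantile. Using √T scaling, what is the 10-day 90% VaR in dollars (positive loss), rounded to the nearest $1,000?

$309,000

σ_p = √(0.62²·2.19² + 0.38²·2.44² + 2·0.37·0.62·0.38·2.19·2.44) = 1.907%.
σ_{10d} = 1.907% × √10 = 6.030%.
VaR = 1.282 × 6.030% = 7.730%; on $4,000,000 that is $309,200.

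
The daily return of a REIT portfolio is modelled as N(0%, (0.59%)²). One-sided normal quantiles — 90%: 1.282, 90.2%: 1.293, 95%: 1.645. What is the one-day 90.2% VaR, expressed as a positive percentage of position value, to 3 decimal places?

0.763%

VaR = z·σ = 1.293 × 0.59% = 0.763%.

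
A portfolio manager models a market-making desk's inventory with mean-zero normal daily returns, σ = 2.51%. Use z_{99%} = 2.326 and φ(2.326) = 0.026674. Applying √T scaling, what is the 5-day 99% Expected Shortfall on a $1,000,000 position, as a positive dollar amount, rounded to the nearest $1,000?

σ_{5d} = 2.51% × √5 = 5.613%.
ES multiplier = φ(z)/(1−α) = 0.026674/0.01 = 2.667.
ES = 5.613% × 2.667 = 14.970%; on $1,000,000: $149,700.

$150,000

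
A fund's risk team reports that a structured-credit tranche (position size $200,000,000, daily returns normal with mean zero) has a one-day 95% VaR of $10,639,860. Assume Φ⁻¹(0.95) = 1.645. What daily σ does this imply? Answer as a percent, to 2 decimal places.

VaR as a fraction: $10,639,860 / $200,000,000 = 5.320%.
σ = VaR / z = 5.320% / 1.645 = 3.234%.

3.23%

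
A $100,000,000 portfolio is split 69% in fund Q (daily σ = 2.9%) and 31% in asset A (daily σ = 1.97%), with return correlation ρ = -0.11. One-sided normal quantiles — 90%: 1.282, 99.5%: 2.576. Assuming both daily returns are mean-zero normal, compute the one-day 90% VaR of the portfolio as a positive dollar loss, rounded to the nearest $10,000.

σ_p² = 0.69²·2.9² + 0.31²·1.97² + 2·-0.11·0.69·0.31·2.9·1.97 = 4.1081 (%²).
σ_p = √4.1081 = 2.027%.
VaR = 1.282 × 2.027% = 2.599%; on $100,000,000 that is $2,599,000.

$2,600,000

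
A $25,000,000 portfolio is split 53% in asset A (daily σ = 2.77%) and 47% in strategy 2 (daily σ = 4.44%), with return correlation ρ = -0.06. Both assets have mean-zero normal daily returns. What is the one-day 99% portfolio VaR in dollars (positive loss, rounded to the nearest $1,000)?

$1,441,000

σ_p² = 0.53²·2.77² + 0.47²·4.44² + 2·-0.06·0.53·0.47·2.77·4.44 = 6.1424 (%²).
σ_p = √6.1424 = 2.478%.
At 99%, z = 2.326.
VaR = 2.326 × 2.478% = 5.764%; on $25,000,000 that is $1,441,000.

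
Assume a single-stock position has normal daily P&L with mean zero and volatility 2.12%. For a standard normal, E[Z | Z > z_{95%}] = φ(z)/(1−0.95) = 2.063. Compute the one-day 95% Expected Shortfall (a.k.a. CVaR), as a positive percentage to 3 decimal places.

4.374%

ES = 2.12% × 2.063 = 4.374%.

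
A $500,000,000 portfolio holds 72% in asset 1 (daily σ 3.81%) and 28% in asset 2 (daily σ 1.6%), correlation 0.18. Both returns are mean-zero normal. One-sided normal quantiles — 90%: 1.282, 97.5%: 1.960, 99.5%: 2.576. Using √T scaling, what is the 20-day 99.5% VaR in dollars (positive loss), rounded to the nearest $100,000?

$164,600,000

σ_p = √(0.72²·3.81² + 0.28²·1.6² + 2·0.18·0.72·0.28·3.81·1.6) = 2.858%.
σ_{20d} = 2.858% × √20 = 12.781%.
VaR = 2.576 × 12.781% = 32.924%; on $500,000,000 that is $164,620,000.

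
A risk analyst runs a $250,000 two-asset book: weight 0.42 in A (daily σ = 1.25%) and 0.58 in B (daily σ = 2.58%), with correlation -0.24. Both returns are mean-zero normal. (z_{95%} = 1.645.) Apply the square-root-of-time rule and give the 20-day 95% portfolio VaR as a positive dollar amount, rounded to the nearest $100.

σ_p = √(0.42²·1.25² + 0.58²·2.58² + 2·-0.24·0.42·0.58·1.25·2.58) = 1.462%.
σ_{20d} = 1.462% × √20 = 6.538%.
VaR = 1.645 × 6.538% = 10.755%; on $250,000 that is $26,888.

$26,900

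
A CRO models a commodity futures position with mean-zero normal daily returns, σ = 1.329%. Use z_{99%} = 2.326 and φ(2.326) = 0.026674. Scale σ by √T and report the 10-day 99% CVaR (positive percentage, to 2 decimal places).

σ_{10d} = 1.329% × √10 = 4.203%.
ES multiplier = φ(z)/(1−α) = 0.026674/0.01 = 2.667.
ES = 4.203% × 2.667 = 11.209%.

11.21%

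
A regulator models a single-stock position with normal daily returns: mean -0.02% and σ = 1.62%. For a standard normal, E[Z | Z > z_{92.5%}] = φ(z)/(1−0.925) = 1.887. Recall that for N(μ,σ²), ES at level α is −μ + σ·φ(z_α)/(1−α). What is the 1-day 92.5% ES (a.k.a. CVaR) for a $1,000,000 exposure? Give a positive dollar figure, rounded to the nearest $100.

ES = −(-0.02%) + 1.62% × 1.887 = 3.077%.
On $1,000,000: 0.03077 × $1,000,000 = $30,770.

$30,800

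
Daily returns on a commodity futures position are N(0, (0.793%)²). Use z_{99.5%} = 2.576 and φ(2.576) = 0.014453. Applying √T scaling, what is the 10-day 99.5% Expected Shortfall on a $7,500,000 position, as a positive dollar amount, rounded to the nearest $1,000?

$544,000

σ_{10d} = 0.793% × √10 = 2.508%.
ES multiplier = φ(z)/(1−α) = 0.014453/0.005 = 2.891.
ES = 2.508% × 2.891 = 7.251%; on $7,500,000: $543,825.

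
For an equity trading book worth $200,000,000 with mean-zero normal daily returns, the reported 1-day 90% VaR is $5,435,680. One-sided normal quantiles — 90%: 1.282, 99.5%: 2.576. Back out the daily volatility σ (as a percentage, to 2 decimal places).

VaR as a fraction: $5,435,680 / $200,000,000 = 2.718%.
σ = VaR / z = 2.718% / 1.282 = 2.120%.

2.12%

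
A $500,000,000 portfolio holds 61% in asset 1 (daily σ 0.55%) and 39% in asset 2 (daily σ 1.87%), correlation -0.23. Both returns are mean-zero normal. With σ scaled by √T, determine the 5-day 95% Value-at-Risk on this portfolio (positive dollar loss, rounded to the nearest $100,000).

$13,400,000

σ_p = √(0.61²·0.55² + 0.39²·1.87² + 2·-0.23·0.61·0.39·0.55·1.87) = 0.729%.
σ_{5d} = 0.729% × √5 = 1.630%.
z(95%) = 1.645.
VaR = 1.645 × 1.630% = 2.681%; on $500,000,000 that is $13,405,000.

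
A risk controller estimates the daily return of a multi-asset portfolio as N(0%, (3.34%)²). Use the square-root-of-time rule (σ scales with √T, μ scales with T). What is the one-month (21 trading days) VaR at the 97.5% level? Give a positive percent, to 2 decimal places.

30.00%

At 97.5%, z = 1.960.
σ_{21d} = 3.34% × √21 = 15.306%.
VaR = 1.960 × 15.306% = 30.000%.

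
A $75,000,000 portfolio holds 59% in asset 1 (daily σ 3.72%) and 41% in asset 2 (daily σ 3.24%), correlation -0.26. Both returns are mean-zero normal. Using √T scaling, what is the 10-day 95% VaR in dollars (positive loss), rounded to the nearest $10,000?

σ_p = √(0.59²·3.72² + 0.41²·3.24² + 2·-0.26·0.59·0.41·3.72·3.24) = 2.251%.
σ_{10d} = 2.251% × √10 = 7.118%.
z(95%) = 1.645.
VaR = 1.645 × 7.118% = 11.709%; on $75,000,000 that is $8,781,750.

$8,780,000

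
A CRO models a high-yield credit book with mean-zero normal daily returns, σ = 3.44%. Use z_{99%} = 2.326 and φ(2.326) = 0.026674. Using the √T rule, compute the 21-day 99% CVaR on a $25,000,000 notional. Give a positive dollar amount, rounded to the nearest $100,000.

σ_{21d} = 3.44% × √21 = 15.764%.
ES multiplier = φ(z)/(1−α) = 0.026674/0.01 = 2.667.
ES = 15.764% × 2.667 = 42.043%; on $25,000,000: $10,510,750.

$10,500,000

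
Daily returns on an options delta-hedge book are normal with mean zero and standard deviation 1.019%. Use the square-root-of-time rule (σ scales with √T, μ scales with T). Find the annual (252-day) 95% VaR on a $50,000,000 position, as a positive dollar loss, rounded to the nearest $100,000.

At 95%, z = 1.645.
σ_{252d} = 1.019% × √252 = 16.176%.
VaR = 1.645 × 16.176% = 26.610%.
On $50,000,000: 0.26610 × $50,000,000 = $13,305,000.

$13,300,000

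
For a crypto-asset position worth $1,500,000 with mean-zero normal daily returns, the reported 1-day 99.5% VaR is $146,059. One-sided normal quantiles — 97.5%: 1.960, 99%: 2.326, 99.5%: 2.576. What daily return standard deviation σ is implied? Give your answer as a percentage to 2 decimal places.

VaR as a fraction: $146,059 / $1,500,000 = 9.737%.
σ = VaR / z = 9.737% / 2.576 = 3.780%.

3.78%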